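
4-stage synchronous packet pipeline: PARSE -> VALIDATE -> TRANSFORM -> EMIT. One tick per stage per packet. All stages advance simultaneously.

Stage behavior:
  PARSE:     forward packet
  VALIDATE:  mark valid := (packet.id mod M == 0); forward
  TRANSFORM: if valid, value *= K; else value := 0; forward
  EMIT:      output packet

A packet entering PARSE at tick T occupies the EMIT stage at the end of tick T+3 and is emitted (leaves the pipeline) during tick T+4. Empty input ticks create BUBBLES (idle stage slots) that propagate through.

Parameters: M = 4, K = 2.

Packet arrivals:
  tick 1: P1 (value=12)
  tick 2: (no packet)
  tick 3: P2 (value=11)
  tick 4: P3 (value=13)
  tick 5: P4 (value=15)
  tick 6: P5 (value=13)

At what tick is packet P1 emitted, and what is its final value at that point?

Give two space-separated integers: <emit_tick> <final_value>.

Tick 1: [PARSE:P1(v=12,ok=F), VALIDATE:-, TRANSFORM:-, EMIT:-] out:-; in:P1
Tick 2: [PARSE:-, VALIDATE:P1(v=12,ok=F), TRANSFORM:-, EMIT:-] out:-; in:-
Tick 3: [PARSE:P2(v=11,ok=F), VALIDATE:-, TRANSFORM:P1(v=0,ok=F), EMIT:-] out:-; in:P2
Tick 4: [PARSE:P3(v=13,ok=F), VALIDATE:P2(v=11,ok=F), TRANSFORM:-, EMIT:P1(v=0,ok=F)] out:-; in:P3
Tick 5: [PARSE:P4(v=15,ok=F), VALIDATE:P3(v=13,ok=F), TRANSFORM:P2(v=0,ok=F), EMIT:-] out:P1(v=0); in:P4
Tick 6: [PARSE:P5(v=13,ok=F), VALIDATE:P4(v=15,ok=T), TRANSFORM:P3(v=0,ok=F), EMIT:P2(v=0,ok=F)] out:-; in:P5
Tick 7: [PARSE:-, VALIDATE:P5(v=13,ok=F), TRANSFORM:P4(v=30,ok=T), EMIT:P3(v=0,ok=F)] out:P2(v=0); in:-
Tick 8: [PARSE:-, VALIDATE:-, TRANSFORM:P5(v=0,ok=F), EMIT:P4(v=30,ok=T)] out:P3(v=0); in:-
Tick 9: [PARSE:-, VALIDATE:-, TRANSFORM:-, EMIT:P5(v=0,ok=F)] out:P4(v=30); in:-
Tick 10: [PARSE:-, VALIDATE:-, TRANSFORM:-, EMIT:-] out:P5(v=0); in:-
P1: arrives tick 1, valid=False (id=1, id%4=1), emit tick 5, final value 0

Answer: 5 0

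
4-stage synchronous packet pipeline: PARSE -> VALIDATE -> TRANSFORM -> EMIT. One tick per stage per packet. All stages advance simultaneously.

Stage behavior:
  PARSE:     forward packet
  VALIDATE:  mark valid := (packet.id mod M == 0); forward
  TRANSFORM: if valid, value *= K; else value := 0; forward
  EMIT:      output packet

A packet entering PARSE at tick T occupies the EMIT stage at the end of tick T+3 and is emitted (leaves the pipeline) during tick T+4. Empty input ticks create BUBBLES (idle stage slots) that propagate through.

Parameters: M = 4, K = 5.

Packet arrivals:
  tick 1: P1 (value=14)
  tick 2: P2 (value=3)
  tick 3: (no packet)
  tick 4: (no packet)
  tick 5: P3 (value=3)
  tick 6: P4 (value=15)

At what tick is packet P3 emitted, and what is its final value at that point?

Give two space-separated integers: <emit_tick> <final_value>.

Answer: 9 0

Derivation:
Tick 1: [PARSE:P1(v=14,ok=F), VALIDATE:-, TRANSFORM:-, EMIT:-] out:-; in:P1
Tick 2: [PARSE:P2(v=3,ok=F), VALIDATE:P1(v=14,ok=F), TRANSFORM:-, EMIT:-] out:-; in:P2
Tick 3: [PARSE:-, VALIDATE:P2(v=3,ok=F), TRANSFORM:P1(v=0,ok=F), EMIT:-] out:-; in:-
Tick 4: [PARSE:-, VALIDATE:-, TRANSFORM:P2(v=0,ok=F), EMIT:P1(v=0,ok=F)] out:-; in:-
Tick 5: [PARSE:P3(v=3,ok=F), VALIDATE:-, TRANSFORM:-, EMIT:P2(v=0,ok=F)] out:P1(v=0); in:P3
Tick 6: [PARSE:P4(v=15,ok=F), VALIDATE:P3(v=3,ok=F), TRANSFORM:-, EMIT:-] out:P2(v=0); in:P4
Tick 7: [PARSE:-, VALIDATE:P4(v=15,ok=T), TRANSFORM:P3(v=0,ok=F), EMIT:-] out:-; in:-
Tick 8: [PARSE:-, VALIDATE:-, TRANSFORM:P4(v=75,ok=T), EMIT:P3(v=0,ok=F)] out:-; in:-
Tick 9: [PARSE:-, VALIDATE:-, TRANSFORM:-, EMIT:P4(v=75,ok=T)] out:P3(v=0); in:-
Tick 10: [PARSE:-, VALIDATE:-, TRANSFORM:-, EMIT:-] out:P4(v=75); in:-
P3: arrives tick 5, valid=False (id=3, id%4=3), emit tick 9, final value 0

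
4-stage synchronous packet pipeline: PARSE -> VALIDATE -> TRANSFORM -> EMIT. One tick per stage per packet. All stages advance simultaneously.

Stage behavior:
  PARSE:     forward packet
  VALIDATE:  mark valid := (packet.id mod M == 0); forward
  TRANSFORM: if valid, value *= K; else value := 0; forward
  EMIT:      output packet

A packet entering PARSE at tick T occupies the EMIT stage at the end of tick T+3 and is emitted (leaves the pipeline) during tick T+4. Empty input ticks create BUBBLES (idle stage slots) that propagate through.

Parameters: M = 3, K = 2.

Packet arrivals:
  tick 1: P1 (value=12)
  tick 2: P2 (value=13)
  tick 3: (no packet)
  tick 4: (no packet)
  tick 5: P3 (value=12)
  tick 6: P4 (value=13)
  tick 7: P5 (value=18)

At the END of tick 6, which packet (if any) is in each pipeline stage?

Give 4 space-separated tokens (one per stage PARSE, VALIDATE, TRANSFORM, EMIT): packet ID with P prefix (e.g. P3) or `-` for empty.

Answer: P4 P3 - -

Derivation:
Tick 1: [PARSE:P1(v=12,ok=F), VALIDATE:-, TRANSFORM:-, EMIT:-] out:-; in:P1
Tick 2: [PARSE:P2(v=13,ok=F), VALIDATE:P1(v=12,ok=F), TRANSFORM:-, EMIT:-] out:-; in:P2
Tick 3: [PARSE:-, VALIDATE:P2(v=13,ok=F), TRANSFORM:P1(v=0,ok=F), EMIT:-] out:-; in:-
Tick 4: [PARSE:-, VALIDATE:-, TRANSFORM:P2(v=0,ok=F), EMIT:P1(v=0,ok=F)] out:-; in:-
Tick 5: [PARSE:P3(v=12,ok=F), VALIDATE:-, TRANSFORM:-, EMIT:P2(v=0,ok=F)] out:P1(v=0); in:P3
Tick 6: [PARSE:P4(v=13,ok=F), VALIDATE:P3(v=12,ok=T), TRANSFORM:-, EMIT:-] out:P2(v=0); in:P4
At end of tick 6: ['P4', 'P3', '-', '-']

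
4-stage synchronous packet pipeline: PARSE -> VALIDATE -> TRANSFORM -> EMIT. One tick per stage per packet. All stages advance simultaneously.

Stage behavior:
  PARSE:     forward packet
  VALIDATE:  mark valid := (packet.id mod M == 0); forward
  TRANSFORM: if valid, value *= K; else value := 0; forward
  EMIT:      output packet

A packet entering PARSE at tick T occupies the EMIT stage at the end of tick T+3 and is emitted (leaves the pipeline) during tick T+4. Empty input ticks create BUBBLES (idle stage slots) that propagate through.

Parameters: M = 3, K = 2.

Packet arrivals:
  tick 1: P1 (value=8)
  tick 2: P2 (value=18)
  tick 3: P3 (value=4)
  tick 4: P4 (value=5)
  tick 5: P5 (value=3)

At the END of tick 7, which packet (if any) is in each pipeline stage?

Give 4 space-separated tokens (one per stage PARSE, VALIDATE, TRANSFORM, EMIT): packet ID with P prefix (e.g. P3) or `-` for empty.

Tick 1: [PARSE:P1(v=8,ok=F), VALIDATE:-, TRANSFORM:-, EMIT:-] out:-; in:P1
Tick 2: [PARSE:P2(v=18,ok=F), VALIDATE:P1(v=8,ok=F), TRANSFORM:-, EMIT:-] out:-; in:P2
Tick 3: [PARSE:P3(v=4,ok=F), VALIDATE:P2(v=18,ok=F), TRANSFORM:P1(v=0,ok=F), EMIT:-] out:-; in:P3
Tick 4: [PARSE:P4(v=5,ok=F), VALIDATE:P3(v=4,ok=T), TRANSFORM:P2(v=0,ok=F), EMIT:P1(v=0,ok=F)] out:-; in:P4
Tick 5: [PARSE:P5(v=3,ok=F), VALIDATE:P4(v=5,ok=F), TRANSFORM:P3(v=8,ok=T), EMIT:P2(v=0,ok=F)] out:P1(v=0); in:P5
Tick 6: [PARSE:-, VALIDATE:P5(v=3,ok=F), TRANSFORM:P4(v=0,ok=F), EMIT:P3(v=8,ok=T)] out:P2(v=0); in:-
Tick 7: [PARSE:-, VALIDATE:-, TRANSFORM:P5(v=0,ok=F), EMIT:P4(v=0,ok=F)] out:P3(v=8); in:-
At end of tick 7: ['-', '-', 'P5', 'P4']

Answer: - - P5 P4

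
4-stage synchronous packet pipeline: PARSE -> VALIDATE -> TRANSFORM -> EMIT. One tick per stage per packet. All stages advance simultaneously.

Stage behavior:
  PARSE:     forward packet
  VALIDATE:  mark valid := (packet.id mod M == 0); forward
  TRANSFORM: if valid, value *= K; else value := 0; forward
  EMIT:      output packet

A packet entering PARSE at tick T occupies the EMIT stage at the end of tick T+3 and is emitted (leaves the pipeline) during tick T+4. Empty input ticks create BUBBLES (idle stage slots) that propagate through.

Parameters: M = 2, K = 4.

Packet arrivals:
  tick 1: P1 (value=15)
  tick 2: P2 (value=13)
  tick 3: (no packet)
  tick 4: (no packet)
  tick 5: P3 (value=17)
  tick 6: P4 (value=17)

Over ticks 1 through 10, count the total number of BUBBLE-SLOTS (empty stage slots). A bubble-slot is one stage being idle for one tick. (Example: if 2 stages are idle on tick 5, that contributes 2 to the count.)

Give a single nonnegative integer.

Answer: 24

Derivation:
Tick 1: [PARSE:P1(v=15,ok=F), VALIDATE:-, TRANSFORM:-, EMIT:-] out:-; bubbles=3
Tick 2: [PARSE:P2(v=13,ok=F), VALIDATE:P1(v=15,ok=F), TRANSFORM:-, EMIT:-] out:-; bubbles=2
Tick 3: [PARSE:-, VALIDATE:P2(v=13,ok=T), TRANSFORM:P1(v=0,ok=F), EMIT:-] out:-; bubbles=2
Tick 4: [PARSE:-, VALIDATE:-, TRANSFORM:P2(v=52,ok=T), EMIT:P1(v=0,ok=F)] out:-; bubbles=2
Tick 5: [PARSE:P3(v=17,ok=F), VALIDATE:-, TRANSFORM:-, EMIT:P2(v=52,ok=T)] out:P1(v=0); bubbles=2
Tick 6: [PARSE:P4(v=17,ok=F), VALIDATE:P3(v=17,ok=F), TRANSFORM:-, EMIT:-] out:P2(v=52); bubbles=2
Tick 7: [PARSE:-, VALIDATE:P4(v=17,ok=T), TRANSFORM:P3(v=0,ok=F), EMIT:-] out:-; bubbles=2
Tick 8: [PARSE:-, VALIDATE:-, TRANSFORM:P4(v=68,ok=T), EMIT:P3(v=0,ok=F)] out:-; bubbles=2
Tick 9: [PARSE:-, VALIDATE:-, TRANSFORM:-, EMIT:P4(v=68,ok=T)] out:P3(v=0); bubbles=3
Tick 10: [PARSE:-, VALIDATE:-, TRANSFORM:-, EMIT:-] out:P4(v=68); bubbles=4
Total bubble-slots: 24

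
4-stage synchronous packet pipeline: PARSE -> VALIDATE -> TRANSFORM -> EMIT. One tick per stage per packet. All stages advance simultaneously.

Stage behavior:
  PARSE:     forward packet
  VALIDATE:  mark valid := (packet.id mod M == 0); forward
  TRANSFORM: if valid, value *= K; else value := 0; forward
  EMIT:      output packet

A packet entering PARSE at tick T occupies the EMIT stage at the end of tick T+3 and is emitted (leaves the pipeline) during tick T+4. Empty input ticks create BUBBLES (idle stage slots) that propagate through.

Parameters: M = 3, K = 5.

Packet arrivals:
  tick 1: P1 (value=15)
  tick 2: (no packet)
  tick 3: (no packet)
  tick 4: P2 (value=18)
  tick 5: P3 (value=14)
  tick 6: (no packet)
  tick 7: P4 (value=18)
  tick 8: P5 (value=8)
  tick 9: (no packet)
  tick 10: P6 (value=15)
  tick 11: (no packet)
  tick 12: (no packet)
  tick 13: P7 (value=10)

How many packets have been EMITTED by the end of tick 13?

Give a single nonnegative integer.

Answer: 5

Derivation:
Tick 1: [PARSE:P1(v=15,ok=F), VALIDATE:-, TRANSFORM:-, EMIT:-] out:-; in:P1
Tick 2: [PARSE:-, VALIDATE:P1(v=15,ok=F), TRANSFORM:-, EMIT:-] out:-; in:-
Tick 3: [PARSE:-, VALIDATE:-, TRANSFORM:P1(v=0,ok=F), EMIT:-] out:-; in:-
Tick 4: [PARSE:P2(v=18,ok=F), VALIDATE:-, TRANSFORM:-, EMIT:P1(v=0,ok=F)] out:-; in:P2
Tick 5: [PARSE:P3(v=14,ok=F), VALIDATE:P2(v=18,ok=F), TRANSFORM:-, EMIT:-] out:P1(v=0); in:P3
Tick 6: [PARSE:-, VALIDATE:P3(v=14,ok=T), TRANSFORM:P2(v=0,ok=F), EMIT:-] out:-; in:-
Tick 7: [PARSE:P4(v=18,ok=F), VALIDATE:-, TRANSFORM:P3(v=70,ok=T), EMIT:P2(v=0,ok=F)] out:-; in:P4
Tick 8: [PARSE:P5(v=8,ok=F), VALIDATE:P4(v=18,ok=F), TRANSFORM:-, EMIT:P3(v=70,ok=T)] out:P2(v=0); in:P5
Tick 9: [PARSE:-, VALIDATE:P5(v=8,ok=F), TRANSFORM:P4(v=0,ok=F), EMIT:-] out:P3(v=70); in:-
Tick 10: [PARSE:P6(v=15,ok=F), VALIDATE:-, TRANSFORM:P5(v=0,ok=F), EMIT:P4(v=0,ok=F)] out:-; in:P6
Tick 11: [PARSE:-, VALIDATE:P6(v=15,ok=T), TRANSFORM:-, EMIT:P5(v=0,ok=F)] out:P4(v=0); in:-
Tick 12: [PARSE:-, VALIDATE:-, TRANSFORM:P6(v=75,ok=T), EMIT:-] out:P5(v=0); in:-
Tick 13: [PARSE:P7(v=10,ok=F), VALIDATE:-, TRANSFORM:-, EMIT:P6(v=75,ok=T)] out:-; in:P7
Emitted by tick 13: ['P1', 'P2', 'P3', 'P4', 'P5']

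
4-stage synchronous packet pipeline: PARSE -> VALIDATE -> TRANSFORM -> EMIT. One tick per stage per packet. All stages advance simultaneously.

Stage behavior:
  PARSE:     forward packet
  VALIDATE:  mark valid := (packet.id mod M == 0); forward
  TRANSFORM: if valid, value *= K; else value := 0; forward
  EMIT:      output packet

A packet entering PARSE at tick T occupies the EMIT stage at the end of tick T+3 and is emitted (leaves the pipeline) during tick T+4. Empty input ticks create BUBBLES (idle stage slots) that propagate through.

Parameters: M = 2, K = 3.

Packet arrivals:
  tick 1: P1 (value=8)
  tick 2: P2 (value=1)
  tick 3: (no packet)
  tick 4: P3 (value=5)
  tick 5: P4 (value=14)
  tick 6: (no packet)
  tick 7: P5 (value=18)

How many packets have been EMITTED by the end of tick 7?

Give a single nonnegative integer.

Tick 1: [PARSE:P1(v=8,ok=F), VALIDATE:-, TRANSFORM:-, EMIT:-] out:-; in:P1
Tick 2: [PARSE:P2(v=1,ok=F), VALIDATE:P1(v=8,ok=F), TRANSFORM:-, EMIT:-] out:-; in:P2
Tick 3: [PARSE:-, VALIDATE:P2(v=1,ok=T), TRANSFORM:P1(v=0,ok=F), EMIT:-] out:-; in:-
Tick 4: [PARSE:P3(v=5,ok=F), VALIDATE:-, TRANSFORM:P2(v=3,ok=T), EMIT:P1(v=0,ok=F)] out:-; in:P3
Tick 5: [PARSE:P4(v=14,ok=F), VALIDATE:P3(v=5,ok=F), TRANSFORM:-, EMIT:P2(v=3,ok=T)] out:P1(v=0); in:P4
Tick 6: [PARSE:-, VALIDATE:P4(v=14,ok=T), TRANSFORM:P3(v=0,ok=F), EMIT:-] out:P2(v=3); in:-
Tick 7: [PARSE:P5(v=18,ok=F), VALIDATE:-, TRANSFORM:P4(v=42,ok=T), EMIT:P3(v=0,ok=F)] out:-; in:P5
Emitted by tick 7: ['P1', 'P2']

Answer: 2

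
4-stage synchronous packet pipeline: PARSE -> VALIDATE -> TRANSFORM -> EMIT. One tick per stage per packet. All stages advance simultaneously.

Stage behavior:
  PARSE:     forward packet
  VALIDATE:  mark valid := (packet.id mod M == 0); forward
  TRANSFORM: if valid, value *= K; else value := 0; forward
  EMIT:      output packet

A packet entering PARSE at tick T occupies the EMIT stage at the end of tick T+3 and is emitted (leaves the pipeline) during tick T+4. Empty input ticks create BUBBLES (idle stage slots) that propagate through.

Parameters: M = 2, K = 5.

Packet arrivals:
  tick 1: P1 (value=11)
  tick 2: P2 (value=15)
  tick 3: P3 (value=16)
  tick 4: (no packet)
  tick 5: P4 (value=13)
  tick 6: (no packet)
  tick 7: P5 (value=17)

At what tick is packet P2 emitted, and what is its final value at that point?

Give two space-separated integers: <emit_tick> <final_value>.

Answer: 6 75

Derivation:
Tick 1: [PARSE:P1(v=11,ok=F), VALIDATE:-, TRANSFORM:-, EMIT:-] out:-; in:P1
Tick 2: [PARSE:P2(v=15,ok=F), VALIDATE:P1(v=11,ok=F), TRANSFORM:-, EMIT:-] out:-; in:P2
Tick 3: [PARSE:P3(v=16,ok=F), VALIDATE:P2(v=15,ok=T), TRANSFORM:P1(v=0,ok=F), EMIT:-] out:-; in:P3
Tick 4: [PARSE:-, VALIDATE:P3(v=16,ok=F), TRANSFORM:P2(v=75,ok=T), EMIT:P1(v=0,ok=F)] out:-; in:-
Tick 5: [PARSE:P4(v=13,ok=F), VALIDATE:-, TRANSFORM:P3(v=0,ok=F), EMIT:P2(v=75,ok=T)] out:P1(v=0); in:P4
Tick 6: [PARSE:-, VALIDATE:P4(v=13,ok=T), TRANSFORM:-, EMIT:P3(v=0,ok=F)] out:P2(v=75); in:-
Tick 7: [PARSE:P5(v=17,ok=F), VALIDATE:-, TRANSFORM:P4(v=65,ok=T), EMIT:-] out:P3(v=0); in:P5
Tick 8: [PARSE:-, VALIDATE:P5(v=17,ok=F), TRANSFORM:-, EMIT:P4(v=65,ok=T)] out:-; in:-
Tick 9: [PARSE:-, VALIDATE:-, TRANSFORM:P5(v=0,ok=F), EMIT:-] out:P4(v=65); in:-
Tick 10: [PARSE:-, VALIDATE:-, TRANSFORM:-, EMIT:P5(v=0,ok=F)] out:-; in:-
Tick 11: [PARSE:-, VALIDATE:-, TRANSFORM:-, EMIT:-] out:P5(v=0); in:-
P2: arrives tick 2, valid=True (id=2, id%2=0), emit tick 6, final value 75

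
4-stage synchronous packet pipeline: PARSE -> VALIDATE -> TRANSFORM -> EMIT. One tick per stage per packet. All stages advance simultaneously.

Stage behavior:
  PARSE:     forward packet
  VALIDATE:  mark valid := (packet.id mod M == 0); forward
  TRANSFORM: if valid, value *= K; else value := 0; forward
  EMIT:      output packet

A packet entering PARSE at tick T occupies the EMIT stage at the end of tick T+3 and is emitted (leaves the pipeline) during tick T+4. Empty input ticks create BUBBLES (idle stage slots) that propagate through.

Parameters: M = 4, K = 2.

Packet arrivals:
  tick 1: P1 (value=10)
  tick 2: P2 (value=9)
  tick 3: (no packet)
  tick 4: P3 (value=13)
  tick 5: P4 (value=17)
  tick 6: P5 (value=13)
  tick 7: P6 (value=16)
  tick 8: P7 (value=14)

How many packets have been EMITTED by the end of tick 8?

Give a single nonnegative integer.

Tick 1: [PARSE:P1(v=10,ok=F), VALIDATE:-, TRANSFORM:-, EMIT:-] out:-; in:P1
Tick 2: [PARSE:P2(v=9,ok=F), VALIDATE:P1(v=10,ok=F), TRANSFORM:-, EMIT:-] out:-; in:P2
Tick 3: [PARSE:-, VALIDATE:P2(v=9,ok=F), TRANSFORM:P1(v=0,ok=F), EMIT:-] out:-; in:-
Tick 4: [PARSE:P3(v=13,ok=F), VALIDATE:-, TRANSFORM:P2(v=0,ok=F), EMIT:P1(v=0,ok=F)] out:-; in:P3
Tick 5: [PARSE:P4(v=17,ok=F), VALIDATE:P3(v=13,ok=F), TRANSFORM:-, EMIT:P2(v=0,ok=F)] out:P1(v=0); in:P4
Tick 6: [PARSE:P5(v=13,ok=F), VALIDATE:P4(v=17,ok=T), TRANSFORM:P3(v=0,ok=F), EMIT:-] out:P2(v=0); in:P5
Tick 7: [PARSE:P6(v=16,ok=F), VALIDATE:P5(v=13,ok=F), TRANSFORM:P4(v=34,ok=T), EMIT:P3(v=0,ok=F)] out:-; in:P6
Tick 8: [PARSE:P7(v=14,ok=F), VALIDATE:P6(v=16,ok=F), TRANSFORM:P5(v=0,ok=F), EMIT:P4(v=34,ok=T)] out:P3(v=0); in:P7
Emitted by tick 8: ['P1', 'P2', 'P3']

Answer: 3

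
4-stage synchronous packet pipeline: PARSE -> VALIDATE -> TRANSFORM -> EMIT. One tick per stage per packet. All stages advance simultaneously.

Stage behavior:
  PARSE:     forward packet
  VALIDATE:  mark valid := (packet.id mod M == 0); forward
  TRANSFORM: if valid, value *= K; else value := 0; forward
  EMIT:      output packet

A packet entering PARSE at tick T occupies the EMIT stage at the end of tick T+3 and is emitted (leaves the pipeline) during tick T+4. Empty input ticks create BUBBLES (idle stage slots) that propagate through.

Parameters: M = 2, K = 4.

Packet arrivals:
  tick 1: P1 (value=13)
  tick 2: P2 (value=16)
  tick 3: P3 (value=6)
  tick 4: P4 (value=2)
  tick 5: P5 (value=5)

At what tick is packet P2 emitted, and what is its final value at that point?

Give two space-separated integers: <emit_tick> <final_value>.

Tick 1: [PARSE:P1(v=13,ok=F), VALIDATE:-, TRANSFORM:-, EMIT:-] out:-; in:P1
Tick 2: [PARSE:P2(v=16,ok=F), VALIDATE:P1(v=13,ok=F), TRANSFORM:-, EMIT:-] out:-; in:P2
Tick 3: [PARSE:P3(v=6,ok=F), VALIDATE:P2(v=16,ok=T), TRANSFORM:P1(v=0,ok=F), EMIT:-] out:-; in:P3
Tick 4: [PARSE:P4(v=2,ok=F), VALIDATE:P3(v=6,ok=F), TRANSFORM:P2(v=64,ok=T), EMIT:P1(v=0,ok=F)] out:-; in:P4
Tick 5: [PARSE:P5(v=5,ok=F), VALIDATE:P4(v=2,ok=T), TRANSFORM:P3(v=0,ok=F), EMIT:P2(v=64,ok=T)] out:P1(v=0); in:P5
Tick 6: [PARSE:-, VALIDATE:P5(v=5,ok=F), TRANSFORM:P4(v=8,ok=T), EMIT:P3(v=0,ok=F)] out:P2(v=64); in:-
Tick 7: [PARSE:-, VALIDATE:-, TRANSFORM:P5(v=0,ok=F), EMIT:P4(v=8,ok=T)] out:P3(v=0); in:-
Tick 8: [PARSE:-, VALIDATE:-, TRANSFORM:-, EMIT:P5(v=0,ok=F)] out:P4(v=8); in:-
Tick 9: [PARSE:-, VALIDATE:-, TRANSFORM:-, EMIT:-] out:P5(v=0); in:-
P2: arrives tick 2, valid=True (id=2, id%2=0), emit tick 6, final value 64

Answer: 6 64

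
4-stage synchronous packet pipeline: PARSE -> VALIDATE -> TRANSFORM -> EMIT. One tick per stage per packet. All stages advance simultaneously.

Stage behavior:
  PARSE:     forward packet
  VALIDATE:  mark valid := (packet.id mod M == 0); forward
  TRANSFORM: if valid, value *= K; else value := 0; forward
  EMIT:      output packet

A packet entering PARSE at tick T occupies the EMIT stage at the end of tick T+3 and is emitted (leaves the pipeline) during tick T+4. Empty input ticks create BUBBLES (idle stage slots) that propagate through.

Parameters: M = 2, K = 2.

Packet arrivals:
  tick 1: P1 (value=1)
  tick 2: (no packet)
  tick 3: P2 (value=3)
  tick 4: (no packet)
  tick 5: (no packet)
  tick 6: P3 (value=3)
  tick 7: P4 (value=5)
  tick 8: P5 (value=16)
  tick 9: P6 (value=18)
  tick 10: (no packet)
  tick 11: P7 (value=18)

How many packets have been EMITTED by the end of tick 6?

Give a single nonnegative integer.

Tick 1: [PARSE:P1(v=1,ok=F), VALIDATE:-, TRANSFORM:-, EMIT:-] out:-; in:P1
Tick 2: [PARSE:-, VALIDATE:P1(v=1,ok=F), TRANSFORM:-, EMIT:-] out:-; in:-
Tick 3: [PARSE:P2(v=3,ok=F), VALIDATE:-, TRANSFORM:P1(v=0,ok=F), EMIT:-] out:-; in:P2
Tick 4: [PARSE:-, VALIDATE:P2(v=3,ok=T), TRANSFORM:-, EMIT:P1(v=0,ok=F)] out:-; in:-
Tick 5: [PARSE:-, VALIDATE:-, TRANSFORM:P2(v=6,ok=T), EMIT:-] out:P1(v=0); in:-
Tick 6: [PARSE:P3(v=3,ok=F), VALIDATE:-, TRANSFORM:-, EMIT:P2(v=6,ok=T)] out:-; in:P3
Emitted by tick 6: ['P1']

Answer: 1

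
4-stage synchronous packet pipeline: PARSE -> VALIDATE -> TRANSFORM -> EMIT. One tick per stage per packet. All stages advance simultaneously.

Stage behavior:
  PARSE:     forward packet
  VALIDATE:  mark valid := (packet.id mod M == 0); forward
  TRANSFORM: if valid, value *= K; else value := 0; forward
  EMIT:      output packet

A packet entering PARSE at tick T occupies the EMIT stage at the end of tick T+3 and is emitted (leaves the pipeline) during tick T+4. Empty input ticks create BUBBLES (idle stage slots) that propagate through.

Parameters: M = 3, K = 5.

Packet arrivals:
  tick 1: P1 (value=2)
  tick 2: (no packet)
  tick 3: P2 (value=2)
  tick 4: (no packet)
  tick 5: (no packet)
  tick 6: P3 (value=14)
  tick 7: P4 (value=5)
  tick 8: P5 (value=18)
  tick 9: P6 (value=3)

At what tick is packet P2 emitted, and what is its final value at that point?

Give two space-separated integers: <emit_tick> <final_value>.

Answer: 7 0

Derivation:
Tick 1: [PARSE:P1(v=2,ok=F), VALIDATE:-, TRANSFORM:-, EMIT:-] out:-; in:P1
Tick 2: [PARSE:-, VALIDATE:P1(v=2,ok=F), TRANSFORM:-, EMIT:-] out:-; in:-
Tick 3: [PARSE:P2(v=2,ok=F), VALIDATE:-, TRANSFORM:P1(v=0,ok=F), EMIT:-] out:-; in:P2
Tick 4: [PARSE:-, VALIDATE:P2(v=2,ok=F), TRANSFORM:-, EMIT:P1(v=0,ok=F)] out:-; in:-
Tick 5: [PARSE:-, VALIDATE:-, TRANSFORM:P2(v=0,ok=F), EMIT:-] out:P1(v=0); in:-
Tick 6: [PARSE:P3(v=14,ok=F), VALIDATE:-, TRANSFORM:-, EMIT:P2(v=0,ok=F)] out:-; in:P3
Tick 7: [PARSE:P4(v=5,ok=F), VALIDATE:P3(v=14,ok=T), TRANSFORM:-, EMIT:-] out:P2(v=0); in:P4
Tick 8: [PARSE:P5(v=18,ok=F), VALIDATE:P4(v=5,ok=F), TRANSFORM:P3(v=70,ok=T), EMIT:-] out:-; in:P5
Tick 9: [PARSE:P6(v=3,ok=F), VALIDATE:P5(v=18,ok=F), TRANSFORM:P4(v=0,ok=F), EMIT:P3(v=70,ok=T)] out:-; in:P6
Tick 10: [PARSE:-, VALIDATE:P6(v=3,ok=T), TRANSFORM:P5(v=0,ok=F), EMIT:P4(v=0,ok=F)] out:P3(v=70); in:-
Tick 11: [PARSE:-, VALIDATE:-, TRANSFORM:P6(v=15,ok=T), EMIT:P5(v=0,ok=F)] out:P4(v=0); in:-
Tick 12: [PARSE:-, VALIDATE:-, TRANSFORM:-, EMIT:P6(v=15,ok=T)] out:P5(v=0); in:-
Tick 13: [PARSE:-, VALIDATE:-, TRANSFORM:-, EMIT:-] out:P6(v=15); in:-
P2: arrives tick 3, valid=False (id=2, id%3=2), emit tick 7, final value 0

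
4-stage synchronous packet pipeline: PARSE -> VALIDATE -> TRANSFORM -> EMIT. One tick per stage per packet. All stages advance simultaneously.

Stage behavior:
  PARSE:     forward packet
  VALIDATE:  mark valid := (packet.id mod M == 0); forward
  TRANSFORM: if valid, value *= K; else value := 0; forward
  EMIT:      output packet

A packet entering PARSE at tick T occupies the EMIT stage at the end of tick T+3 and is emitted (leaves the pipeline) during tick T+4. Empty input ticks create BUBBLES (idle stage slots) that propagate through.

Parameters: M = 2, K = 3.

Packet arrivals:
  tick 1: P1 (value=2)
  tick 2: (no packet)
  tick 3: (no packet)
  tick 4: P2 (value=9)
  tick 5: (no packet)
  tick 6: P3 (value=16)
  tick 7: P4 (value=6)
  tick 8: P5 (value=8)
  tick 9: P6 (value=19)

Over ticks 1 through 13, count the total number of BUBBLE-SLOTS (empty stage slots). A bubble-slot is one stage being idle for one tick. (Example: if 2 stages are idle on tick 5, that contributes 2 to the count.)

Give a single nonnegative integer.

Answer: 28

Derivation:
Tick 1: [PARSE:P1(v=2,ok=F), VALIDATE:-, TRANSFORM:-, EMIT:-] out:-; bubbles=3
Tick 2: [PARSE:-, VALIDATE:P1(v=2,ok=F), TRANSFORM:-, EMIT:-] out:-; bubbles=3
Tick 3: [PARSE:-, VALIDATE:-, TRANSFORM:P1(v=0,ok=F), EMIT:-] out:-; bubbles=3
Tick 4: [PARSE:P2(v=9,ok=F), VALIDATE:-, TRANSFORM:-, EMIT:P1(v=0,ok=F)] out:-; bubbles=2
Tick 5: [PARSE:-, VALIDATE:P2(v=9,ok=T), TRANSFORM:-, EMIT:-] out:P1(v=0); bubbles=3
Tick 6: [PARSE:P3(v=16,ok=F), VALIDATE:-, TRANSFORM:P2(v=27,ok=T), EMIT:-] out:-; bubbles=2
Tick 7: [PARSE:P4(v=6,ok=F), VALIDATE:P3(v=16,ok=F), TRANSFORM:-, EMIT:P2(v=27,ok=T)] out:-; bubbles=1
Tick 8: [PARSE:P5(v=8,ok=F), VALIDATE:P4(v=6,ok=T), TRANSFORM:P3(v=0,ok=F), EMIT:-] out:P2(v=27); bubbles=1
Tick 9: [PARSE:P6(v=19,ok=F), VALIDATE:P5(v=8,ok=F), TRANSFORM:P4(v=18,ok=T), EMIT:P3(v=0,ok=F)] out:-; bubbles=0
Tick 10: [PARSE:-, VALIDATE:P6(v=19,ok=T), TRANSFORM:P5(v=0,ok=F), EMIT:P4(v=18,ok=T)] out:P3(v=0); bubbles=1
Tick 11: [PARSE:-, VALIDATE:-, TRANSFORM:P6(v=57,ok=T), EMIT:P5(v=0,ok=F)] out:P4(v=18); bubbles=2
Tick 12: [PARSE:-, VALIDATE:-, TRANSFORM:-, EMIT:P6(v=57,ok=T)] out:P5(v=0); bubbles=3
Tick 13: [PARSE:-, VALIDATE:-, TRANSFORM:-, EMIT:-] out:P6(v=57); bubbles=4
Total bubble-slots: 28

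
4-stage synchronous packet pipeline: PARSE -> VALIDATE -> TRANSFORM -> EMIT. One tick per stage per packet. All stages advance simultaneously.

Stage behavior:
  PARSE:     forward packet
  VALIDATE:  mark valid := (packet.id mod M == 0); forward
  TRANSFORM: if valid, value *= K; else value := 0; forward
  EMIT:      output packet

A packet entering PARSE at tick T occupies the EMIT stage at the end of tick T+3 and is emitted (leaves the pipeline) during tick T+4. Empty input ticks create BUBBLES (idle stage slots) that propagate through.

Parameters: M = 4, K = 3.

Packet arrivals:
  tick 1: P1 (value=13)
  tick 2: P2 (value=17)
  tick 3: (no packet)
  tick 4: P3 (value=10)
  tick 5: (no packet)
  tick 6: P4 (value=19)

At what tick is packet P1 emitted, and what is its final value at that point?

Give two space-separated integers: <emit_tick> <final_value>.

Answer: 5 0

Derivation:
Tick 1: [PARSE:P1(v=13,ok=F), VALIDATE:-, TRANSFORM:-, EMIT:-] out:-; in:P1
Tick 2: [PARSE:P2(v=17,ok=F), VALIDATE:P1(v=13,ok=F), TRANSFORM:-, EMIT:-] out:-; in:P2
Tick 3: [PARSE:-, VALIDATE:P2(v=17,ok=F), TRANSFORM:P1(v=0,ok=F), EMIT:-] out:-; in:-
Tick 4: [PARSE:P3(v=10,ok=F), VALIDATE:-, TRANSFORM:P2(v=0,ok=F), EMIT:P1(v=0,ok=F)] out:-; in:P3
Tick 5: [PARSE:-, VALIDATE:P3(v=10,ok=F), TRANSFORM:-, EMIT:P2(v=0,ok=F)] out:P1(v=0); in:-
Tick 6: [PARSE:P4(v=19,ok=F), VALIDATE:-, TRANSFORM:P3(v=0,ok=F), EMIT:-] out:P2(v=0); in:P4
Tick 7: [PARSE:-, VALIDATE:P4(v=19,ok=T), TRANSFORM:-, EMIT:P3(v=0,ok=F)] out:-; in:-
Tick 8: [PARSE:-, VALIDATE:-, TRANSFORM:P4(v=57,ok=T), EMIT:-] out:P3(v=0); in:-
Tick 9: [PARSE:-, VALIDATE:-, TRANSFORM:-, EMIT:P4(v=57,ok=T)] out:-; in:-
Tick 10: [PARSE:-, VALIDATE:-, TRANSFORM:-, EMIT:-] out:P4(v=57); in:-
P1: arrives tick 1, valid=False (id=1, id%4=1), emit tick 5, final value 0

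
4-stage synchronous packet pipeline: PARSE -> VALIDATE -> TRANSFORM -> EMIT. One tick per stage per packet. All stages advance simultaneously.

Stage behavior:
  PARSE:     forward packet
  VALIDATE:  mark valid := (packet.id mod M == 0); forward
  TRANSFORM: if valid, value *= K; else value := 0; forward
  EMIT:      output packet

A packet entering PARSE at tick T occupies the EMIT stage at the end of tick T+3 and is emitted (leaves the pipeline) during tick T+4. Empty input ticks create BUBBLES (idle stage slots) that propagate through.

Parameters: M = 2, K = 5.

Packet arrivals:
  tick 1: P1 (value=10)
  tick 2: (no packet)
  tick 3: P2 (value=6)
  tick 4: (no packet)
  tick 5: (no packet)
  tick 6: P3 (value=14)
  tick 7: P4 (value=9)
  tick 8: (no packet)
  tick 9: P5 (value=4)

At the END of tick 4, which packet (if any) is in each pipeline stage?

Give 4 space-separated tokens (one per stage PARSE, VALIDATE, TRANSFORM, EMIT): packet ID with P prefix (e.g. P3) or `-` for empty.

Tick 1: [PARSE:P1(v=10,ok=F), VALIDATE:-, TRANSFORM:-, EMIT:-] out:-; in:P1
Tick 2: [PARSE:-, VALIDATE:P1(v=10,ok=F), TRANSFORM:-, EMIT:-] out:-; in:-
Tick 3: [PARSE:P2(v=6,ok=F), VALIDATE:-, TRANSFORM:P1(v=0,ok=F), EMIT:-] out:-; in:P2
Tick 4: [PARSE:-, VALIDATE:P2(v=6,ok=T), TRANSFORM:-, EMIT:P1(v=0,ok=F)] out:-; in:-
At end of tick 4: ['-', 'P2', '-', 'P1']

Answer: - P2 - P1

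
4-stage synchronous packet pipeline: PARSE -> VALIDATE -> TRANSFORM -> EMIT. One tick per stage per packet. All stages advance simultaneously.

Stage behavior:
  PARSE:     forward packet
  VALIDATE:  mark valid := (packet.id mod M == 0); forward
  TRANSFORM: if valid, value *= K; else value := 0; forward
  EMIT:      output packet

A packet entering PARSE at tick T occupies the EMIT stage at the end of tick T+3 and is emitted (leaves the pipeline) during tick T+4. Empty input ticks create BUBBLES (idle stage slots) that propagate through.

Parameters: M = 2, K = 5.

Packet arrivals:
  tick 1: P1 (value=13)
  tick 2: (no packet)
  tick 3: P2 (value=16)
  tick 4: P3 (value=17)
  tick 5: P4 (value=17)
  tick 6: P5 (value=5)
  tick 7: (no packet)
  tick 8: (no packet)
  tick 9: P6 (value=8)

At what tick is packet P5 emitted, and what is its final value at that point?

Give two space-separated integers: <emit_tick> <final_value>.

Tick 1: [PARSE:P1(v=13,ok=F), VALIDATE:-, TRANSFORM:-, EMIT:-] out:-; in:P1
Tick 2: [PARSE:-, VALIDATE:P1(v=13,ok=F), TRANSFORM:-, EMIT:-] out:-; in:-
Tick 3: [PARSE:P2(v=16,ok=F), VALIDATE:-, TRANSFORM:P1(v=0,ok=F), EMIT:-] out:-; in:P2
Tick 4: [PARSE:P3(v=17,ok=F), VALIDATE:P2(v=16,ok=T), TRANSFORM:-, EMIT:P1(v=0,ok=F)] out:-; in:P3
Tick 5: [PARSE:P4(v=17,ok=F), VALIDATE:P3(v=17,ok=F), TRANSFORM:P2(v=80,ok=T), EMIT:-] out:P1(v=0); in:P4
Tick 6: [PARSE:P5(v=5,ok=F), VALIDATE:P4(v=17,ok=T), TRANSFORM:P3(v=0,ok=F), EMIT:P2(v=80,ok=T)] out:-; in:P5
Tick 7: [PARSE:-, VALIDATE:P5(v=5,ok=F), TRANSFORM:P4(v=85,ok=T), EMIT:P3(v=0,ok=F)] out:P2(v=80); in:-
Tick 8: [PARSE:-, VALIDATE:-, TRANSFORM:P5(v=0,ok=F), EMIT:P4(v=85,ok=T)] out:P3(v=0); in:-
Tick 9: [PARSE:P6(v=8,ok=F), VALIDATE:-, TRANSFORM:-, EMIT:P5(v=0,ok=F)] out:P4(v=85); in:P6
Tick 10: [PARSE:-, VALIDATE:P6(v=8,ok=T), TRANSFORM:-, EMIT:-] out:P5(v=0); in:-
Tick 11: [PARSE:-, VALIDATE:-, TRANSFORM:P6(v=40,ok=T), EMIT:-] out:-; in:-
Tick 12: [PARSE:-, VALIDATE:-, TRANSFORM:-, EMIT:P6(v=40,ok=T)] out:-; in:-
Tick 13: [PARSE:-, VALIDATE:-, TRANSFORM:-, EMIT:-] out:P6(v=40); in:-
P5: arrives tick 6, valid=False (id=5, id%2=1), emit tick 10, final value 0

Answer: 10 0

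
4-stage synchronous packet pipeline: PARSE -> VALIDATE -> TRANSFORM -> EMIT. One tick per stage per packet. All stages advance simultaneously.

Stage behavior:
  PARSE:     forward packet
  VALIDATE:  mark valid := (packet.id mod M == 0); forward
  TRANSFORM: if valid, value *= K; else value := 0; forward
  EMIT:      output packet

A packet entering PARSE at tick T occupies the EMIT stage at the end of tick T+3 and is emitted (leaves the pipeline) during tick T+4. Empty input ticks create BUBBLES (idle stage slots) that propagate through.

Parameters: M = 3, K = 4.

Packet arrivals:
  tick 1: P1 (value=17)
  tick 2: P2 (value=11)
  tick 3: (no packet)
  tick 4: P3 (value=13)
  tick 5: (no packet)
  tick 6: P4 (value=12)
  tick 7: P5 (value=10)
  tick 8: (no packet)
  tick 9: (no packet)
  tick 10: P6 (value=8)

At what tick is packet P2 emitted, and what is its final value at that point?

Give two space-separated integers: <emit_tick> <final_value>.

Answer: 6 0

Derivation:
Tick 1: [PARSE:P1(v=17,ok=F), VALIDATE:-, TRANSFORM:-, EMIT:-] out:-; in:P1
Tick 2: [PARSE:P2(v=11,ok=F), VALIDATE:P1(v=17,ok=F), TRANSFORM:-, EMIT:-] out:-; in:P2
Tick 3: [PARSE:-, VALIDATE:P2(v=11,ok=F), TRANSFORM:P1(v=0,ok=F), EMIT:-] out:-; in:-
Tick 4: [PARSE:P3(v=13,ok=F), VALIDATE:-, TRANSFORM:P2(v=0,ok=F), EMIT:P1(v=0,ok=F)] out:-; in:P3
Tick 5: [PARSE:-, VALIDATE:P3(v=13,ok=T), TRANSFORM:-, EMIT:P2(v=0,ok=F)] out:P1(v=0); in:-
Tick 6: [PARSE:P4(v=12,ok=F), VALIDATE:-, TRANSFORM:P3(v=52,ok=T), EMIT:-] out:P2(v=0); in:P4
Tick 7: [PARSE:P5(v=10,ok=F), VALIDATE:P4(v=12,ok=F), TRANSFORM:-, EMIT:P3(v=52,ok=T)] out:-; in:P5
Tick 8: [PARSE:-, VALIDATE:P5(v=10,ok=F), TRANSFORM:P4(v=0,ok=F), EMIT:-] out:P3(v=52); in:-
Tick 9: [PARSE:-, VALIDATE:-, TRANSFORM:P5(v=0,ok=F), EMIT:P4(v=0,ok=F)] out:-; in:-
Tick 10: [PARSE:P6(v=8,ok=F), VALIDATE:-, TRANSFORM:-, EMIT:P5(v=0,ok=F)] out:P4(v=0); in:P6
Tick 11: [PARSE:-, VALIDATE:P6(v=8,ok=T), TRANSFORM:-, EMIT:-] out:P5(v=0); in:-
Tick 12: [PARSE:-, VALIDATE:-, TRANSFORM:P6(v=32,ok=T), EMIT:-] out:-; in:-
Tick 13: [PARSE:-, VALIDATE:-, TRANSFORM:-, EMIT:P6(v=32,ok=T)] out:-; in:-
Tick 14: [PARSE:-, VALIDATE:-, TRANSFORM:-, EMIT:-] out:P6(v=32); in:-
P2: arrives tick 2, valid=False (id=2, id%3=2), emit tick 6, final value 0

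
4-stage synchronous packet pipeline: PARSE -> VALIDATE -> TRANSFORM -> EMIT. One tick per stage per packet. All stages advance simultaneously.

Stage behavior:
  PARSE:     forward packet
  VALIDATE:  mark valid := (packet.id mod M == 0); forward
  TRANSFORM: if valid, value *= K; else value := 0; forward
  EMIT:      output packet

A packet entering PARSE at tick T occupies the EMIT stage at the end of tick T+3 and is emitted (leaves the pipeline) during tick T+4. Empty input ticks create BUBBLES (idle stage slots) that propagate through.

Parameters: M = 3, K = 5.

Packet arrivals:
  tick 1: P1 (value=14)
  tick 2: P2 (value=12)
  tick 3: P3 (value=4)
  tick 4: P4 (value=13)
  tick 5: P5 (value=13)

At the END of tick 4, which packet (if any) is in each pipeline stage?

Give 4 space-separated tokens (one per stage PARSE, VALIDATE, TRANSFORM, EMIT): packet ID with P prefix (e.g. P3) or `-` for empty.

Answer: P4 P3 P2 P1

Derivation:
Tick 1: [PARSE:P1(v=14,ok=F), VALIDATE:-, TRANSFORM:-, EMIT:-] out:-; in:P1
Tick 2: [PARSE:P2(v=12,ok=F), VALIDATE:P1(v=14,ok=F), TRANSFORM:-, EMIT:-] out:-; in:P2
Tick 3: [PARSE:P3(v=4,ok=F), VALIDATE:P2(v=12,ok=F), TRANSFORM:P1(v=0,ok=F), EMIT:-] out:-; in:P3
Tick 4: [PARSE:P4(v=13,ok=F), VALIDATE:P3(v=4,ok=T), TRANSFORM:P2(v=0,ok=F), EMIT:P1(v=0,ok=F)] out:-; in:P4
At end of tick 4: ['P4', 'P3', 'P2', 'P1']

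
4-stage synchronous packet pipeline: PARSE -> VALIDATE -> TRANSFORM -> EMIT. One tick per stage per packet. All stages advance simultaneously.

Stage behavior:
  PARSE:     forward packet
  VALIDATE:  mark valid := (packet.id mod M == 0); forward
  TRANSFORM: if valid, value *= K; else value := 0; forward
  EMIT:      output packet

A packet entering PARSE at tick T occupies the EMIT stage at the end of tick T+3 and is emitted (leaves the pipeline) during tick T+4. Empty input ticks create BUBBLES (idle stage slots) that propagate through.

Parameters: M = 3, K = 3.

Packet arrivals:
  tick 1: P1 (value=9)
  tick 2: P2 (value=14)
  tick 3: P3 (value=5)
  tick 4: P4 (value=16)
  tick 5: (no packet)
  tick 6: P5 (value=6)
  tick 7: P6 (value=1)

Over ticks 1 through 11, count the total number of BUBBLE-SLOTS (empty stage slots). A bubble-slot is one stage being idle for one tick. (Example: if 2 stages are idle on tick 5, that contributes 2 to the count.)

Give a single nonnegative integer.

Answer: 20

Derivation:
Tick 1: [PARSE:P1(v=9,ok=F), VALIDATE:-, TRANSFORM:-, EMIT:-] out:-; bubbles=3
Tick 2: [PARSE:P2(v=14,ok=F), VALIDATE:P1(v=9,ok=F), TRANSFORM:-, EMIT:-] out:-; bubbles=2
Tick 3: [PARSE:P3(v=5,ok=F), VALIDATE:P2(v=14,ok=F), TRANSFORM:P1(v=0,ok=F), EMIT:-] out:-; bubbles=1
Tick 4: [PARSE:P4(v=16,ok=F), VALIDATE:P3(v=5,ok=T), TRANSFORM:P2(v=0,ok=F), EMIT:P1(v=0,ok=F)] out:-; bubbles=0
Tick 5: [PARSE:-, VALIDATE:P4(v=16,ok=F), TRANSFORM:P3(v=15,ok=T), EMIT:P2(v=0,ok=F)] out:P1(v=0); bubbles=1
Tick 6: [PARSE:P5(v=6,ok=F), VALIDATE:-, TRANSFORM:P4(v=0,ok=F), EMIT:P3(v=15,ok=T)] out:P2(v=0); bubbles=1
Tick 7: [PARSE:P6(v=1,ok=F), VALIDATE:P5(v=6,ok=F), TRANSFORM:-, EMIT:P4(v=0,ok=F)] out:P3(v=15); bubbles=1
Tick 8: [PARSE:-, VALIDATE:P6(v=1,ok=T), TRANSFORM:P5(v=0,ok=F), EMIT:-] out:P4(v=0); bubbles=2
Tick 9: [PARSE:-, VALIDATE:-, TRANSFORM:P6(v=3,ok=T), EMIT:P5(v=0,ok=F)] out:-; bubbles=2
Tick 10: [PARSE:-, VALIDATE:-, TRANSFORM:-, EMIT:P6(v=3,ok=T)] out:P5(v=0); bubbles=3
Tick 11: [PARSE:-, VALIDATE:-, TRANSFORM:-, EMIT:-] out:P6(v=3); bubbles=4
Total bubble-slots: 20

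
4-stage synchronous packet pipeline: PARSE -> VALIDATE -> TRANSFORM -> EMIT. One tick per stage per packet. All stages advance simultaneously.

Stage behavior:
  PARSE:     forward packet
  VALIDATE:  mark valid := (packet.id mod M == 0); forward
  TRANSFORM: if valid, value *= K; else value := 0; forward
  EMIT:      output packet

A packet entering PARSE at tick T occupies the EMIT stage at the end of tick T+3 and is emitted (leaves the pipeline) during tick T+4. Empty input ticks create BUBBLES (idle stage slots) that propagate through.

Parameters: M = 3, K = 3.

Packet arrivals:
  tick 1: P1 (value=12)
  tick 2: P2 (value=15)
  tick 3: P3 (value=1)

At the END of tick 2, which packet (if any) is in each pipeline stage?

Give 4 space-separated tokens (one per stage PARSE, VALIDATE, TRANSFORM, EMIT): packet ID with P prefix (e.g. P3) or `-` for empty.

Tick 1: [PARSE:P1(v=12,ok=F), VALIDATE:-, TRANSFORM:-, EMIT:-] out:-; in:P1
Tick 2: [PARSE:P2(v=15,ok=F), VALIDATE:P1(v=12,ok=F), TRANSFORM:-, EMIT:-] out:-; in:P2
At end of tick 2: ['P2', 'P1', '-', '-']

Answer: P2 P1 - -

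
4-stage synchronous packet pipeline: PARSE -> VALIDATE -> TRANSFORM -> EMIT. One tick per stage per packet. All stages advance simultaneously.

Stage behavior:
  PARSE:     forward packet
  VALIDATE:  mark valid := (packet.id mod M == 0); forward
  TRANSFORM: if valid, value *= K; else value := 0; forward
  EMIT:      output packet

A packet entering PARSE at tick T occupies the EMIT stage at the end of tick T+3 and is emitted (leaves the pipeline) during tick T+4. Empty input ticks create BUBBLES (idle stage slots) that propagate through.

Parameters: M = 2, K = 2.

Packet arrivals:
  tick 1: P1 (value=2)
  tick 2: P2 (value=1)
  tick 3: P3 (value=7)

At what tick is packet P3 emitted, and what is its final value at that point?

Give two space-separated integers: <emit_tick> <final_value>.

Answer: 7 0

Derivation:
Tick 1: [PARSE:P1(v=2,ok=F), VALIDATE:-, TRANSFORM:-, EMIT:-] out:-; in:P1
Tick 2: [PARSE:P2(v=1,ok=F), VALIDATE:P1(v=2,ok=F), TRANSFORM:-, EMIT:-] out:-; in:P2
Tick 3: [PARSE:P3(v=7,ok=F), VALIDATE:P2(v=1,ok=T), TRANSFORM:P1(v=0,ok=F), EMIT:-] out:-; in:P3
Tick 4: [PARSE:-, VALIDATE:P3(v=7,ok=F), TRANSFORM:P2(v=2,ok=T), EMIT:P1(v=0,ok=F)] out:-; in:-
Tick 5: [PARSE:-, VALIDATE:-, TRANSFORM:P3(v=0,ok=F), EMIT:P2(v=2,ok=T)] out:P1(v=0); in:-
Tick 6: [PARSE:-, VALIDATE:-, TRANSFORM:-, EMIT:P3(v=0,ok=F)] out:P2(v=2); in:-
Tick 7: [PARSE:-, VALIDATE:-, TRANSFORM:-, EMIT:-] out:P3(v=0); in:-
P3: arrives tick 3, valid=False (id=3, id%2=1), emit tick 7, final value 0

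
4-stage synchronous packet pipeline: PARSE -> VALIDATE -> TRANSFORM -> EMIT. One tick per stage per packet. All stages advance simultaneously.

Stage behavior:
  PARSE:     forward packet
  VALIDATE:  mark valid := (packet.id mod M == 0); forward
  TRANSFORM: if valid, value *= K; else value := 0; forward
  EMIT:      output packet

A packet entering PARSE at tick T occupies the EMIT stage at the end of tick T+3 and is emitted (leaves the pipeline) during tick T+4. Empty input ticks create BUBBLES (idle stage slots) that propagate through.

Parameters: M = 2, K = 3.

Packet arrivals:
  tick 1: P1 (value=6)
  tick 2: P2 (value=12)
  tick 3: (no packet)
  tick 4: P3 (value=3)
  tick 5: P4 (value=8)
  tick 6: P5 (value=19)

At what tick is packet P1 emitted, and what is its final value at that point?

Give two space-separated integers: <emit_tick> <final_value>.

Answer: 5 0

Derivation:
Tick 1: [PARSE:P1(v=6,ok=F), VALIDATE:-, TRANSFORM:-, EMIT:-] out:-; in:P1
Tick 2: [PARSE:P2(v=12,ok=F), VALIDATE:P1(v=6,ok=F), TRANSFORM:-, EMIT:-] out:-; in:P2
Tick 3: [PARSE:-, VALIDATE:P2(v=12,ok=T), TRANSFORM:P1(v=0,ok=F), EMIT:-] out:-; in:-
Tick 4: [PARSE:P3(v=3,ok=F), VALIDATE:-, TRANSFORM:P2(v=36,ok=T), EMIT:P1(v=0,ok=F)] out:-; in:P3
Tick 5: [PARSE:P4(v=8,ok=F), VALIDATE:P3(v=3,ok=F), TRANSFORM:-, EMIT:P2(v=36,ok=T)] out:P1(v=0); in:P4
Tick 6: [PARSE:P5(v=19,ok=F), VALIDATE:P4(v=8,ok=T), TRANSFORM:P3(v=0,ok=F), EMIT:-] out:P2(v=36); in:P5
Tick 7: [PARSE:-, VALIDATE:P5(v=19,ok=F), TRANSFORM:P4(v=24,ok=T), EMIT:P3(v=0,ok=F)] out:-; in:-
Tick 8: [PARSE:-, VALIDATE:-, TRANSFORM:P5(v=0,ok=F), EMIT:P4(v=24,ok=T)] out:P3(v=0); in:-
Tick 9: [PARSE:-, VALIDATE:-, TRANSFORM:-, EMIT:P5(v=0,ok=F)] out:P4(v=24); in:-
Tick 10: [PARSE:-, VALIDATE:-, TRANSFORM:-, EMIT:-] out:P5(v=0); in:-
P1: arrives tick 1, valid=False (id=1, id%2=1), emit tick 5, final value 0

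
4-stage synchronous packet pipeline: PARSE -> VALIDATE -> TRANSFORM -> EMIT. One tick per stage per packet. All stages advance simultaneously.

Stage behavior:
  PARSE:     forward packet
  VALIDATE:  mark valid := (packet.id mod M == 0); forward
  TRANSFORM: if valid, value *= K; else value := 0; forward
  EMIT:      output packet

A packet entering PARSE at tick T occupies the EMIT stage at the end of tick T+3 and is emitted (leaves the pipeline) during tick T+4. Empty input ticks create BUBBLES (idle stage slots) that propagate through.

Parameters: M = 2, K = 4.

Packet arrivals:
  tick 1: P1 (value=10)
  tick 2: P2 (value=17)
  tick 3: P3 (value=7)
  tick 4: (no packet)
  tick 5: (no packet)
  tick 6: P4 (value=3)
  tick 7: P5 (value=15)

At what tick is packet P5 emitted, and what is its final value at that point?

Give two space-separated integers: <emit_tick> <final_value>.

Tick 1: [PARSE:P1(v=10,ok=F), VALIDATE:-, TRANSFORM:-, EMIT:-] out:-; in:P1
Tick 2: [PARSE:P2(v=17,ok=F), VALIDATE:P1(v=10,ok=F), TRANSFORM:-, EMIT:-] out:-; in:P2
Tick 3: [PARSE:P3(v=7,ok=F), VALIDATE:P2(v=17,ok=T), TRANSFORM:P1(v=0,ok=F), EMIT:-] out:-; in:P3
Tick 4: [PARSE:-, VALIDATE:P3(v=7,ok=F), TRANSFORM:P2(v=68,ok=T), EMIT:P1(v=0,ok=F)] out:-; in:-
Tick 5: [PARSE:-, VALIDATE:-, TRANSFORM:P3(v=0,ok=F), EMIT:P2(v=68,ok=T)] out:P1(v=0); in:-
Tick 6: [PARSE:P4(v=3,ok=F), VALIDATE:-, TRANSFORM:-, EMIT:P3(v=0,ok=F)] out:P2(v=68); in:P4
Tick 7: [PARSE:P5(v=15,ok=F), VALIDATE:P4(v=3,ok=T), TRANSFORM:-, EMIT:-] out:P3(v=0); in:P5
Tick 8: [PARSE:-, VALIDATE:P5(v=15,ok=F), TRANSFORM:P4(v=12,ok=T), EMIT:-] out:-; in:-
Tick 9: [PARSE:-, VALIDATE:-, TRANSFORM:P5(v=0,ok=F), EMIT:P4(v=12,ok=T)] out:-; in:-
Tick 10: [PARSE:-, VALIDATE:-, TRANSFORM:-, EMIT:P5(v=0,ok=F)] out:P4(v=12); in:-
Tick 11: [PARSE:-, VALIDATE:-, TRANSFORM:-, EMIT:-] out:P5(v=0); in:-
P5: arrives tick 7, valid=False (id=5, id%2=1), emit tick 11, final value 0

Answer: 11 0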